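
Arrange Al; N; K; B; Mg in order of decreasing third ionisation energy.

Consider each +2 ion: Al²⁺ still has 1 valence electron; N²⁺ still has 3 valence electrons; K²⁺ is already 1 electron into the core; B²⁺ still has 1 valence electron; Mg²⁺ is the bare [Ne] core.
Usually core removal costs more than valence removal, but here the competition is close: a tightly held n=2 valence electron can cost more to remove than an n=3 core electron, so the actual values have to decide it.
Valence configurations: Al²⁺ [Ne]3s¹, N²⁺ [He]2s²2p¹, B²⁺ [He]2s¹.
The numbers (kJ/mol): Al 2745, N 4578, K 4420, B 3660, Mg 7733.
So the third ionization energies run Al < B < K < N < Mg.

Mg > N > K > B > Al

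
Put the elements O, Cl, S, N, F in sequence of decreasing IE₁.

IE₁ increases left→right with effective nuclear charge and decreases top→bottom as the valence shell moves farther out.
Here both period and group differ, so the two effects have to be weighed against each other.
Cl > S: Cl lies to the right of S in period 3, so the across-period effect alone puts Cl higher.
O > Cl: period and group pull opposite ways; the down-group shift dominates (1314 vs 1251 kJ/mol).
N > O: this pair runs against the simple trend — see the exception note.
F > N: F lies to the right of N in period 2, so the across-period effect alone puts F higher.
Note the exception: N has a higher first ionization energy than O, contrary to the simple trend — pairing an electron in O's 2p⁴ costs repulsion energy, so O ionizes more easily than half-filled N (2p³).
Tabulated first ionization energy (kJ/mol): N 1402, O 1314, F 1681, S 1000, Cl 1251.
So from highest to lowest: F > N > O > Cl > S.

F > N > O > Cl > S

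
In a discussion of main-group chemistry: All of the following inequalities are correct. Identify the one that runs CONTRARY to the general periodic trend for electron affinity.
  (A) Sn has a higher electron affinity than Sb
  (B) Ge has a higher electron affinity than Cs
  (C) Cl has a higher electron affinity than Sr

The general trend: electron affinity increases across a period and decreases down a group.
(A) Sn (period 5, group 14) vs Sb (period 5, group 15): the stated order contradicts the simple trend.
(B) Ge (period 4, group 14) vs Cs (period 6, group 1): the stated order agrees with the simple trend.
(C) Cl (period 3, group 17) vs Sr (period 5, group 2): the stated order agrees with the simple trend.
The exception is (A): adding an electron to Sb's half-filled 5p³ is unfavourable, so Sn has the more exothermic EA.

(A)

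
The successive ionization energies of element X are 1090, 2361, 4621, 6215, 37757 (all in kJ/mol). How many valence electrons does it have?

Look for the largest jump between consecutive ionization energies: IE5/IE4 ≈ 6.1, far larger than any earlier ratio.
That jump marks the point where a core electron is being removed. So the atom has 4 valence electrons.

4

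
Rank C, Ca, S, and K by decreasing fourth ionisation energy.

Ca, C, K, S

IE_4 is the cost of taking one more electron from the +3 cation: C³⁺ still has 1 valence electron; Ca³⁺ is already 1 electron into the core; S³⁺ still has 3 valence electrons; K³⁺ is already 2 electrons into the core.
Usually core removal costs more than valence removal, but here the competition is close: a tightly held n=2 valence electron can cost more to remove than an n=3 core electron, so the actual values have to decide it.
Valence configurations: C³⁺ [He]2s¹, S³⁺ [Ne]3s²3p¹.
The numbers (kJ/mol): C 6223, Ca 6491, S 4556, K 5877.
So the fourth ionization energies run S < K < C < Ca.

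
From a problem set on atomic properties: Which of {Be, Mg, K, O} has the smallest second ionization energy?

Mg

The second ionization energy removes an electron from the +1 ion. For each element: Be⁺ still has 1 valence electron; Mg⁺ still has 1 valence electron; K⁺ is the bare [Ar] core; O⁺ still has 5 valence electrons.
Usually core removal costs more than valence removal, but here the competition is close: a tightly held n=2 valence electron can cost more to remove than an n=3 core electron, so the actual values have to decide it.
Valence configurations: Be⁺ [He]2s¹, Mg⁺ [Ne]3s¹, O⁺ [He]2s²2p³.
Tabulated IE_2 (kJ/mol): Be 1757, Mg 1451, K 3052, O 3388.
Putting it together, IE_2: Mg < Be < K < O.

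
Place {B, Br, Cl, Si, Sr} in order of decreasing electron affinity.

Cl > Br > Si > B > Sr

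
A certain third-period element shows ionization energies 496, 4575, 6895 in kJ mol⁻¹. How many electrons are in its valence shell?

Look for the largest jump between consecutive ionization energies: IE2/IE1 ≈ 9.2, far larger than any earlier ratio.
That jump marks the point where a core electron is being removed. So the atom has 1 valence electron.

1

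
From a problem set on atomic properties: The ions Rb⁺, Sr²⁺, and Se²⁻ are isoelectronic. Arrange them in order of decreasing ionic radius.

Se²⁻ > Rb⁺ > Sr²⁺

All of these have 36 electrons, so size is governed by nuclear charge alone: the more protons, the stronger the pull on the same electron cloud, and the smaller the ion.
Nuclear charges: Sr²⁺ (Z=38), Rb⁺ (Z=37), Se²⁻ (Z=34).
Largest to smallest: Se²⁻ > Rb⁺ > Sr²⁺.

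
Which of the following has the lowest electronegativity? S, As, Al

Al is in period 3, group 13; S is in period 3, group 16; As is in period 4, group 15.
Atoms toward the upper right of the periodic table pull bonding electrons most strongly.
Neither a single period nor a single group — weigh both effects.
As > Al: period and group pull opposite ways; the across-period shift dominates (2.18 vs 1.61).
S > As: both effects reinforce here, so S is clearly the higher of the two.
Approximate values (Pauling): Al 1.61, S 2.58, As 2.18.
The lowest electronegativity among these belongs to Al.

Al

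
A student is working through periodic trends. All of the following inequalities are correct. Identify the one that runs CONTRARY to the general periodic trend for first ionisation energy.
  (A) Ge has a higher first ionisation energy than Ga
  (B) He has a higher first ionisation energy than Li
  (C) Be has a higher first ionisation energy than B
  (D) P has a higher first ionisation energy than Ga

The general trend: first ionisation energy increases across a period and decreases down a group.
(A) Ge (period 4, group 14) vs Ga (period 4, group 13): the stated order agrees with the simple trend.
(B) He (period 1, group 18) vs Li (period 2, group 1): the stated order agrees with the simple trend.
(C) Be (period 2, group 2) vs B (period 2, group 13): the stated order contradicts the simple trend.
(D) P (period 3, group 15) vs Ga (period 4, group 13): the stated order agrees with the simple trend.
The exception is (C): removing B's lone 2p electron is easier than breaking Be's filled 2s².

(C)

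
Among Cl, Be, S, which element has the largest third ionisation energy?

Be

Consider each +2 ion: Cl²⁺ still has 5 valence electrons; Be²⁺ is the bare [He] core; S²⁺ still has 4 valence electrons.
Pulling an electron out of a noble-gas core costs far more than removing a remaining valence electron, so Be sits at the high end of IE_3.
Valence configurations: Cl²⁺ [Ne]3s²3p³, S²⁺ [Ne]3s²3p².
Approximate IE_3 values (kJ/mol): Cl 3822, Be 14849, S 3357.
Overall IE_3 order: S < Cl < Be.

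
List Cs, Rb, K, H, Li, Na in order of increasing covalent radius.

H < Li < Na < K < Rb < Cs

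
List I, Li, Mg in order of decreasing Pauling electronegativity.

Li is in period 2, group 1; Mg is in period 3, group 2; I is in period 5, group 17.
Smaller atoms with higher effective nuclear charge are more electronegative.
Neither a single period nor a single group — weigh both effects.
Mg > Li: period and group pull opposite ways; the across-period shift dominates (1.31 vs 0.98).
I > Mg: period and group pull opposite ways; the across-period shift dominates (2.66 vs 1.31).
Approximate values (Pauling): Li 0.98, Mg 1.31, I 2.66.
So from highest to lowest: I > Mg > Li.

I, Mg, Li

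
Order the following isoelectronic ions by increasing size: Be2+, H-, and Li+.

All of these have 2 electrons, so size is governed by nuclear charge alone: the more protons, the stronger the pull on the same electron cloud, and the smaller the ion.
Nuclear charges: Be2+ (Z=4), Li+ (Z=3), H- (Z=1).
Smallest to largest: Be2+ < Li+ < H-.

Be2+ < Li+ < H-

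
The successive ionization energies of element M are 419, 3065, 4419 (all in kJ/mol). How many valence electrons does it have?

Look for the largest jump between consecutive ionization energies: IE2/IE1 ≈ 7.3, far larger than any earlier ratio.
That jump marks the point where a core electron is being removed. So the atom has 1 valence electron.

1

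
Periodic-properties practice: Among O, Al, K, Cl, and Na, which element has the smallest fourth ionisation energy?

Cl

After 3 electrons have been removed, what remains? O³⁺ still has 3 valence electrons; Al³⁺ is the bare [Ne] core; K³⁺ is already 2 electrons into the core; Cl³⁺ still has 4 valence electrons; Na³⁺ is already 2 electrons into the core.
Usually core removal costs more than valence removal, but here the competition is close: a tightly held n=2 valence electron can cost more to remove than an n=3 core electron, so the actual values have to decide it.
Valence configurations: O³⁺ [He]2s²2p¹, Cl³⁺ [Ne]3s²3p².
Tabulated IE_4 (kJ/mol): O 7469, Al 11577, K 5877, Cl 5159, Na 9543.
So the fourth ionization energies run Cl < K < O < Na < Al.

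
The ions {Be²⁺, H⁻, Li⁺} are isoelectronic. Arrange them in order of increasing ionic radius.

All of these have 2 electrons, so size is governed by nuclear charge alone: the more protons, the stronger the pull on the same electron cloud, and the smaller the ion.
Nuclear charges: Be²⁺ (Z=4), Li⁺ (Z=3), H⁻ (Z=1).
Smallest to largest: Be²⁺ < Li⁺ < H⁻.

Be²⁺ < Li⁺ < H⁻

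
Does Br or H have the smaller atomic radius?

H

H is in period 1, group 1; Br is in period 4, group 17.
Radius decreases left→right (rising Z_eff, same n) and increases top→bottom (higher n).
Here both period and group differ, so the two effects have to be weighed against each other.
Br > H: period and group pull opposite ways; the down-group shift dominates (114 vs 32 pm).
For reference (pm): H 32, Br 114.
So H has the smaller atomic radius (H < Br).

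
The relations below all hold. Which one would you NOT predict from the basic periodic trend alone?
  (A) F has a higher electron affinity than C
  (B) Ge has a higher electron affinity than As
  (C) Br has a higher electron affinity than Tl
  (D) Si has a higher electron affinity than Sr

(B)

The general trend: electron affinity increases across a period and decreases down a group.
(A) F (period 2, group 17) vs C (period 2, group 14): the stated order agrees with the simple trend.
(B) Ge (period 4, group 14) vs As (period 4, group 15): the stated order contradicts the simple trend.
(C) Br (period 4, group 17) vs Tl (period 6, group 13): the stated order agrees with the simple trend.
(D) Si (period 3, group 14) vs Sr (period 5, group 2): the stated order agrees with the simple trend.
The exception is (B): adding an electron to As's half-filled 4p³ is unfavourable, so Ge (4p²) has the more exothermic EA.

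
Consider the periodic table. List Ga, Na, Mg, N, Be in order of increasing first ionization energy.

Na < Ga < Mg < Be < N

First ionization energy rises across a period (greater Z_eff holds electrons more tightly) and falls down a group (valence electrons are farther from the nucleus).
These span different periods and groups, so the two trends combine.
Ga > Na: period and group pull opposite ways; the across-period shift dominates (579 vs 496 kJ/mol).
Mg > Ga: the two effects oppose for this pair; the down-group effect wins (738 vs 579 kJ/mol).
Be > Mg: they share group 2; the group trend gives Be the larger value.
N > Be: N lies to the right of Be in period 2, so the across-period effect alone puts N higher.
Approximate values (kJ/mol): Be 900, N 1402, Na 496, Mg 738, Ga 579.
So from lowest to highest: Na < Ga < Mg < Be < N.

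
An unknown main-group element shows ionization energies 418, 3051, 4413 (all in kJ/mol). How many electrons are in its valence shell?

Look for the largest jump between consecutive ionization energies: IE2/IE1 ≈ 7.3, far larger than any earlier ratio.
That jump marks the point where a core electron is being removed. So the atom has 1 valence electron.

1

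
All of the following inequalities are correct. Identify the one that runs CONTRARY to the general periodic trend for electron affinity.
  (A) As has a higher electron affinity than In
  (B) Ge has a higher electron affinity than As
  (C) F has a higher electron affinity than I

(B)

The general trend: electron affinity increases across a period and decreases down a group.
(A) As (period 4, group 15) vs In (period 5, group 13): the stated order agrees with the simple trend.
(B) Ge (period 4, group 14) vs As (period 4, group 15): the stated order contradicts the simple trend.
(C) F (period 2, group 17) vs I (period 5, group 17): the stated order agrees with the simple trend.
The exception is (B): adding an electron to As's half-filled 4p³ is unfavourable, so Ge (4p²) has the more exothermic EA.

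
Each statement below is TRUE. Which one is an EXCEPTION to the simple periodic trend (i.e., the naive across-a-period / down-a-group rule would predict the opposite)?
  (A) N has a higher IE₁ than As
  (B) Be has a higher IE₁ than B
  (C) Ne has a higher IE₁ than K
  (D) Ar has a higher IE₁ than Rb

The general trend: IE₁ increases across a period and decreases down a group.
(A) N (period 2, group 15) vs As (period 4, group 15): the stated order agrees with the simple trend.
(B) Be (period 2, group 2) vs B (period 2, group 13): the stated order contradicts the simple trend.
(C) Ne (period 2, group 18) vs K (period 4, group 1): the stated order agrees with the simple trend.
(D) Ar (period 3, group 18) vs Rb (period 5, group 1): the stated order agrees with the simple trend.
The exception is (B): removing B's lone 2p electron is easier than breaking Be's filled 2s².

(B)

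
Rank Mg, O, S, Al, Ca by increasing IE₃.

Al < S < Ca < O < Mg

The third ionization energy removes an electron from the +2 ion. For each element: Mg²⁺ is the bare [Ne] core; O²⁺ still has 4 valence electrons; S²⁺ still has 4 valence electrons; Al²⁺ still has 1 valence electron; Ca²⁺ is the bare [Ar] core.
Usually core removal costs more than valence removal, but here the competition is close: a tightly held n=2 valence electron can cost more to remove than an n=3 core electron, so the actual values have to decide it.
Valence configurations: O²⁺ [He]2s²2p², S²⁺ [Ne]3s²3p², Al²⁺ [Ne]3s¹.
Tabulated IE_3 (kJ/mol): Mg 7733, O 5300, S 3357, Al 2745, Ca 4912.
Overall IE_3 order: Al < S < Ca < O < Mg.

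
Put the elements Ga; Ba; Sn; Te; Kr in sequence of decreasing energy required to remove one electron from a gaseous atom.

Kr, Te, Sn, Ga, Ba

Ga is in period 4, group 13; Kr is in period 4, group 18; Sn is in period 5, group 14; Te is in period 5, group 16; Ba is in period 6, group 2.
Across a period the outer electron is held more tightly (higher IE₁); down a group it sits in a higher shell, more shielded, and comes off more easily.
These span different periods and groups, so the two trends combine.
Ga > Ba: relative to Ba, both the across-period and down-group shifts push Ga's first ionization energy up.
Sn > Ga: the two effects oppose for this pair; the across-period effect wins (709 vs 579 kJ/mol).
Te > Sn: Te lies to the right of Sn in period 5, so the across-period effect alone puts Te higher.
Kr > Te: both effects reinforce here, so Kr is clearly the higher of the two.
For reference (kJ/mol): Ga 579, Kr 1351, Sn 709, Te 869, Ba 503.
So from highest to lowest: Kr > Te > Sn > Ga > Ba.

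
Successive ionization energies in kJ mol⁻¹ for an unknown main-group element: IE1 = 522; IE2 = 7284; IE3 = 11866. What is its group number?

Group 1

Look for the largest jump between consecutive ionization energies: IE2/IE1 ≈ 14.0, far larger than any earlier ratio.
That jump marks the point where a core electron is being removed. So the atom has 1 valence electron.
A main-group element with 1 valence electron is in group 1.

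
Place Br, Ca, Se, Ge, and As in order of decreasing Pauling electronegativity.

Br, Se, As, Ge, Ca

EN rises left→right (higher Z_eff, smaller atoms) and falls top→bottom (larger, more shielded atoms).
All lie in period 4, so electronegativity increases left to right.
So from highest to lowest: Br > Se > As > Ge > Ca.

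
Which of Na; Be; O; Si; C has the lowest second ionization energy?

IE_2 is the cost of taking one more electron from the +1 cation: Na⁺ is the bare [Ne] core; Be⁺ still has 1 valence electron; O⁺ still has 5 valence electrons; Si⁺ still has 3 valence electrons; C⁺ still has 3 valence electrons.
Core electrons are held far more tightly than valence electrons, so Na tops the IE_2 order.
Valence configurations: Be⁺ [He]2s¹, O⁺ [He]2s²2p³, Si⁺ [Ne]3s²3p¹, C⁺ [He]2s²2p¹.
Approximate IE_2 values (kJ/mol): Na 4562, Be 1757, O 3388, Si 1577, C 2353.
Overall IE_2 order: Si < Be < C < O < Na.

Si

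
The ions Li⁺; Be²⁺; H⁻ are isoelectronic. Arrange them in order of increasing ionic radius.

Be²⁺ < Li⁺ < H⁻

All of these have 2 electrons, so size is governed by nuclear charge alone: the more protons, the stronger the pull on the same electron cloud, and the smaller the ion.
Nuclear charges: Be²⁺ (Z=4), Li⁺ (Z=3), H⁻ (Z=1).
Smallest to largest: Be²⁺ < Li⁺ < H⁻.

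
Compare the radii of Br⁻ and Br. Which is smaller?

Br

Forming Br⁻ adds 1 electron to Br. More electron–electron repulsion in the same shell, with unchanged nuclear charge, lets the cloud expand.
An anion is larger than its parent atom: Br⁻ > Br.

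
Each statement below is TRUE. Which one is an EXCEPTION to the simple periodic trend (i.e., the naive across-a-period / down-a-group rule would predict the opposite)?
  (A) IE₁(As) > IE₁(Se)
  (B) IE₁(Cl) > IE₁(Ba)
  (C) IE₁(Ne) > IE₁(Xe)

The general trend: IE₁ increases across a period and decreases down a group.
(A) As (period 4, group 15) vs Se (period 4, group 16): the stated order contradicts the simple trend.
(B) Cl (period 3, group 17) vs Ba (period 6, group 2): the stated order agrees with the simple trend.
(C) Ne (period 2, group 18) vs Xe (period 5, group 18): the stated order agrees with the simple trend.
The exception is (A): Se (4p⁴) ionizes more easily than half-filled As (4p³).

(A)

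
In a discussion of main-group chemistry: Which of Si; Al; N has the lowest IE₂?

Si

After 1 electron has been removed, what remains? Si⁺ still has 3 valence electrons; Al⁺ still has 2 valence electrons; N⁺ still has 4 valence electrons.
All are still removing valence electrons, so compare the +1 ions as you would atoms: IE_2 generally rises across a period (higher Z_eff) and falls down a group (larger shell), subject to the usual subshell exceptions.
Valence configurations: Si⁺ [Ne]3s²3p¹, Al⁺ [Ne]3s², N⁺ [He]2s²2p².
Si⁺ loses a lone 3p electron whereas Al⁺ must break into a filled 3s² pair, so IE_2(Al) > IE_2(Si) even though Si has the higher nuclear charge.
The numbers (kJ/mol): Si 1577, Al 1817, N 2856.
Hence IE_2: Si < Al < N.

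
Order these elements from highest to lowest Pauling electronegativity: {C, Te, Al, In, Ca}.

C > Te > In > Al > Ca

C is in period 2, group 14; Al is in period 3, group 13; Ca is in period 4, group 2; In is in period 5, group 13; Te is in period 5, group 16.
Smaller atoms with higher effective nuclear charge are more electronegative.
These span different periods and groups, so the two trends combine.
Al > Ca: relative to Ca, both the across-period and down-group shifts push Al's electronegativity up.
In > Al: this pair runs against the simple trend — see the exception note.
Te > In: both are in period 5; the period trend gives Te the larger value.
C > Te: the two effects oppose for this pair; the down-group effect wins (2.55 vs 2.10).
Note the exception: In has a higher electronegativity than Al, contrary to the simple trend — poor shielding by filled d (and f) subshells raises the heavier element's effective nuclear charge more than the simple down-group trend predicts.
For reference (Pauling): C 2.55, Al 1.61, Ca 1.00, In 1.78, Te 2.10.
So from highest to lowest: C > Te > In > Al > Ca.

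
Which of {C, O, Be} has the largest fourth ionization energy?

After 3 electrons have been removed, what remains? C³⁺ still has 1 valence electron; O³⁺ still has 3 valence electrons; Be³⁺ is already 1 electron into the core.
Breaking into a closed-shell core is much more expensive than removing a leftover valence electron — Be has the largest IE_4 here.
Valence configurations: C³⁺ [He]2s¹, O³⁺ [He]2s²2p¹.
The numbers (kJ/mol): C 6223, O 7469, Be 21007.
Putting it together, IE_4: C < O < Be.

Be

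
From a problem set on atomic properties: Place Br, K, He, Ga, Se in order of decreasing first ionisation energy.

He > Br > Se > Ga > K

Removing the outermost electron gets harder across a period and easier down a group.
These span different periods and groups, so the two trends combine.
Ga > K: Ga lies to the right of K in period 4, so the across-period effect alone puts Ga higher.
Se > Ga: Se lies to the right of Ga in period 4, so the across-period effect alone puts Se higher.
Br > Se: both are in period 4; the period trend gives Br the larger value.
He > Br: relative to Br, both the across-period and down-group shifts push He's first ionization energy up.
For reference (kJ/mol): He 2372, K 419, Ga 579, Se 941, Br 1140.
So from highest to lowest: He > Br > Se > Ga > K.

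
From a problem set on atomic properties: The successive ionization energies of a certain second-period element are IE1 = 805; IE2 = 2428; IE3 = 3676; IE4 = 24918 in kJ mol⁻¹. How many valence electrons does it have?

Look for the largest jump between consecutive ionization energies: IE4/IE3 ≈ 6.8, far larger than any earlier ratio.
That jump marks the point where a core electron is being removed. So the atom has 3 valence electrons.

3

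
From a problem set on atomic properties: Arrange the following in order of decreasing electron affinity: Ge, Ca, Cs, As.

Ge > As > Cs > Ca

Ca is in period 4, group 2; Ge is in period 4, group 14; As is in period 4, group 15; Cs is in period 6, group 1.
EA tends to increase across a period and decrease down a group, though the pattern is less regular than for IE or radius.
Neither a single period nor a single group — weigh both effects.
Cs > Ca: this pair runs against the simple trend — see the exception note.
As > Cs: both effects reinforce here, so As is clearly the higher of the two.
Ge > As: this pair runs against the simple trend — see the exception note.
Note the exception: Cs has a higher electron affinity than Ca, contrary to the simple trend — adding an electron to Ca (ns²) has to open a new, higher-energy np subshell, which is unfavourable.
Note the exception: Ge has a higher electron affinity than As, contrary to the simple trend — adding an electron to As's half-filled 4p³ is unfavourable, so Ge (4p²) has the more exothermic EA.
Tabulated electron affinity (kJ/mol): Ca 2, Ge 119, As 78, Cs 46.
So from highest to lowest: Ge > As > Cs > Ca.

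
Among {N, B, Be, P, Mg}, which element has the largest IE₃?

Be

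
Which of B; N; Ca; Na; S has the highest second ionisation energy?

Na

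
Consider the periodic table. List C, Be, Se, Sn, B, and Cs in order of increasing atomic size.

C < B < Be < Se < Sn < Cs

Moving right in a period, electrons are added to the same shell under a stronger nuclear pull, so atoms get smaller; moving down, a new shell is opened and atoms get larger.
These span different periods and groups, so the two trends combine.
B > C: both are in period 2; the period trend gives B the larger value.
Be > B: both are in period 2; the period trend gives Be the larger value.
Se > Be: period and group pull opposite ways; the down-group shift dominates (116 vs 102 pm).
Sn > Se: both effects reinforce here, so Sn is clearly the larger of the two.
Cs > Sn: both effects reinforce here, so Cs is clearly the larger of the two.
For reference (pm): Be 102, B 85, C 75, Se 116, Sn 140, Cs 232.
So from smallest to largest: C < B < Be < Se < Sn < Cs.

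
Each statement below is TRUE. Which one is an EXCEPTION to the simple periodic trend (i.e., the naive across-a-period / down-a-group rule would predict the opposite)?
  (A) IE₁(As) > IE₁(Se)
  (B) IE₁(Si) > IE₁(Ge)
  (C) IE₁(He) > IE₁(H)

(A)

The general trend: IE₁ increases across a period and decreases down a group.
(A) As (period 4, group 15) vs Se (period 4, group 16): the stated order contradicts the simple trend.
(B) Si (period 3, group 14) vs Ge (period 4, group 14): the stated order agrees with the simple trend.
(C) He (period 1, group 18) vs H (period 1, group 1): the stated order agrees with the simple trend.
The exception is (A): Se (4p⁴) ionizes more easily than half-filled As (4p³).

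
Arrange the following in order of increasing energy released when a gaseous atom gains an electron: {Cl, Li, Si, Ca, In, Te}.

Ca, In, Li, Si, Te, Cl

Electron affinity generally becomes more exothermic across a period toward the halogens and less exothermic down a group.
Neither a single period nor a single group — weigh both effects.
In > Ca: the two effects oppose for this pair; the across-period effect wins (29 vs 2 kJ/mol).
Li > In: the two effects oppose for this pair; the down-group effect wins (60 vs 29 kJ/mol).
Si > Li: period and group pull opposite ways; the across-period shift dominates (134 vs 60 kJ/mol).
Te > Si: the two effects oppose for this pair; the across-period effect wins (190 vs 134 kJ/mol).
Cl > Te: relative to Te, both the across-period and down-group shifts push Cl's electron affinity up.
For reference (kJ/mol): Li 60, Si 134, Cl 349, Ca 2, In 29, Te 190.
So from lowest to highest: Ca < In < Li < Si < Te < Cl.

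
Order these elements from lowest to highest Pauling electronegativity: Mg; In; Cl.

Mg < In < Cl

Mg is in period 3, group 2; Cl is in period 3, group 17; In is in period 5, group 13.
EN rises left→right (higher Z_eff, smaller atoms) and falls top→bottom (larger, more shielded atoms).
These span different periods and groups, so the two trends combine.
In > Mg: the two effects oppose for this pair; the across-period effect wins (1.78 vs 1.31).
Cl > In: both effects reinforce here, so Cl is clearly the higher of the two.
For reference (Pauling): Mg 1.31, Cl 3.16, In 1.78.
So from lowest to highest: Mg < In < Cl.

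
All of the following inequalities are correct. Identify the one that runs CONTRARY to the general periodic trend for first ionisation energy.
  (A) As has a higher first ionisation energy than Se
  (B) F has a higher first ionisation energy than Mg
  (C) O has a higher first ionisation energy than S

(A)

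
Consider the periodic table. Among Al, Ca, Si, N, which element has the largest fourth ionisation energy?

Al

After 3 electrons have been removed, what remains? Al³⁺ is the bare [Ne] core; Ca³⁺ is already 1 electron into the core; Si³⁺ still has 1 valence electron; N³⁺ still has 2 valence electrons.
Usually core removal costs more than valence removal, but here the competition is close: a tightly held n=2 valence electron can cost more to remove than an n=3 core electron, so the actual values have to decide it.
Valence configurations: Si³⁺ [Ne]3s¹, N³⁺ [He]2s².
The numbers (kJ/mol): Al 11577, Ca 6491, Si 4356, N 7475.
Putting it together, IE_4: Si < Ca < N < Al.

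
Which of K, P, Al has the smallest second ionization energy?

Al

IE_2 is the cost of taking one more electron from the +1 cation: K⁺ is the bare [Ar] core; P⁺ still has 4 valence electrons; Al⁺ still has 2 valence electrons.
Core electrons are held far more tightly than valence electrons, so K tops the IE_2 order.
Valence configurations: P⁺ [Ne]3s²3p², Al⁺ [Ne]3s².
The numbers (kJ/mol): K 3052, P 1907, Al 1817.
So the second ionization energies run Al < P < K.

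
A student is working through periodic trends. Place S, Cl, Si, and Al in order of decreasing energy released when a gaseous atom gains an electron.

Al is in period 3, group 13; Si is in period 3, group 14; S is in period 3, group 16; Cl is in period 3, group 17.
EA tends to increase across a period and decrease down a group, though the pattern is less regular than for IE or radius.
All lie in period 3, so electron affinity increases left to right.
So from highest to lowest: Cl > S > Si > Al.

Cl > S > Si > Al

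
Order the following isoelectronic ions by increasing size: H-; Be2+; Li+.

Be2+ < Li+ < H-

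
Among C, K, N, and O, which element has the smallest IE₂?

C

The second ionization energy removes an electron from the +1 ion. For each element: C⁺ still has 3 valence electrons; K⁺ is the bare [Ar] core; N⁺ still has 4 valence electrons; O⁺ still has 5 valence electrons.
Usually core removal costs more than valence removal, but here the competition is close: a tightly held n=2 valence electron can cost more to remove than an n=3 core electron, so the actual values have to decide it.
Valence configurations: C⁺ [He]2s²2p¹, N⁺ [He]2s²2p², O⁺ [He]2s²2p³.
The numbers (kJ/mol): C 2353, K 3052, N 2856, O 3388.
So the second ionization energies run C < N < K < O.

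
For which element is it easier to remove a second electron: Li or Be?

Be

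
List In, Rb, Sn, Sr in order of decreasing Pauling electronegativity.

Smaller atoms with higher effective nuclear charge are more electronegative.
All lie in period 5, so electronegativity increases left to right.
So from highest to lowest: Sn > In > Sr > Rb.

Sn, In, Sr, Rb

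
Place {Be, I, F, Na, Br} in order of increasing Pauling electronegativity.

Na < Be < I < Br < F

Be is in period 2, group 2; F is in period 2, group 17; Na is in period 3, group 1; Br is in period 4, group 17; I is in period 5, group 17.
Atoms toward the upper right of the periodic table pull bonding electrons most strongly.
These span different periods and groups, so the two trends combine.
Be > Na: relative to Na, both the across-period and down-group shifts push Be's electronegativity up.
I > Be: period and group pull opposite ways; the across-period shift dominates (2.66 vs 1.57).
Br > I: they share group 17; the group trend gives Br the larger value.
F > Br: they share group 17; the group trend gives F the larger value.
For reference (Pauling): Be 1.57, F 3.98, Na 0.93, Br 2.96, I 2.66.
So from lowest to highest: Na < Be < I < Br < F.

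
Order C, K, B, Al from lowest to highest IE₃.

Al, B, K, C

Consider each +2 ion: C²⁺ still has 2 valence electrons; K²⁺ is already 1 electron into the core; B²⁺ still has 1 valence electron; Al²⁺ still has 1 valence electron.
Usually core removal costs more than valence removal, but here the competition is close: a tightly held n=2 valence electron can cost more to remove than an n=3 core electron, so the actual values have to decide it.
Valence configurations: C²⁺ [He]2s², B²⁺ [He]2s¹, Al²⁺ [Ne]3s¹.
The numbers (kJ/mol): C 4620, K 4420, B 3660, Al 2745.
Hence IE_3: Al < B < K < C.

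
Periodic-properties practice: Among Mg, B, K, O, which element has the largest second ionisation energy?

O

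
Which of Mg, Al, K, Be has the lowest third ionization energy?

Al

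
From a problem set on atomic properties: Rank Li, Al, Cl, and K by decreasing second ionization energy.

Li, K, Cl, Al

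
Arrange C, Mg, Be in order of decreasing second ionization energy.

Consider each +1 ion: C⁺ still has 3 valence electrons; Mg⁺ still has 1 valence electron; Be⁺ still has 1 valence electron.
All are still removing valence electrons, so compare the +1 ions as you would atoms: IE_2 generally rises across a period (higher Z_eff) and falls down a group (larger shell), subject to the usual subshell exceptions.
Valence configurations: C⁺ [He]2s²2p¹, Mg⁺ [Ne]3s¹, Be⁺ [He]2s¹.
The numbers (kJ/mol): C 2353, Mg 1451, Be 1757.
Hence IE_2: Mg < Be < C.

C > Be > Mg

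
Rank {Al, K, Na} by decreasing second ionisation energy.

Na > K > Al

The second ionization energy removes an electron from the +1 ion. For each element: Al⁺ still has 2 valence electrons; K⁺ is the bare [Ar] core; Na⁺ is the bare [Ne] core.
Breaking into a closed-shell core is much more expensive than removing a leftover valence electron — K and Na have the largest IE_2 here.
Approximate IE_2 values (kJ/mol): Al 1817, K 3052, Na 4562.
Hence IE_2: Al < K < Na.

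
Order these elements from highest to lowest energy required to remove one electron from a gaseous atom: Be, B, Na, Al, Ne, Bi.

Ne > Be > B > Bi > Al > Na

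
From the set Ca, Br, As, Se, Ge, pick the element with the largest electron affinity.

Ca is in period 4, group 2; Ge is in period 4, group 14; As is in period 4, group 15; Se is in period 4, group 16; Br is in period 4, group 17.
Electron affinity generally becomes more exothermic across a period toward the halogens and less exothermic down a group.
All lie in period 4; the across-period trend (electron affinity increases left to right) applies, with the exception below.
Note the exception: Ge has a higher electron affinity than As, contrary to the simple trend — adding an electron to As's half-filled 4p³ is unfavourable, so Ge (4p²) has the more exothermic EA.
Tabulated electron affinity (kJ/mol): Ca 2, Ge 119, As 78, Se 195, Br 325.
The largest electron affinity among these belongs to Br.

Br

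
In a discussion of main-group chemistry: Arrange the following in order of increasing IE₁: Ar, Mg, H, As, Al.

H is in period 1, group 1; Mg is in period 3, group 2; Al is in period 3, group 13; Ar is in period 3, group 18; As is in period 4, group 15.
IE₁ increases left→right with effective nuclear charge and decreases top→bottom as the valence shell moves farther out.
Here both period and group differ, so the two effects have to be weighed against each other.
Mg > Al: this pair runs against the simple trend — see the exception note.
As > Mg: period and group pull opposite ways; the across-period shift dominates (947 vs 738 kJ/mol).
H > As: period and group pull opposite ways; the down-group shift dominates (1312 vs 947 kJ/mol).
Ar > H: period and group pull opposite ways; the across-period shift dominates (1521 vs 1312 kJ/mol).
Note the exception: Mg has a higher first ionization energy than Al, contrary to the simple trend — Al's single 3p electron is easier to remove than one from Mg's filled 3s².
Tabulated first ionization energy (kJ/mol): H 1312, Mg 738, Al 578, Ar 1521, As 947.
So from lowest to highest: Al < Mg < As < H < Ar.

Al < Mg < As < H < Ar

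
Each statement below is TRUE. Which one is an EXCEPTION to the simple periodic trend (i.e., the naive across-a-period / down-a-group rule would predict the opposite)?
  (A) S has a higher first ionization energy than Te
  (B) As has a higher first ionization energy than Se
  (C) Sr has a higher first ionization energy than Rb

(B)

The general trend: first ionization energy increases across a period and decreases down a group.
(A) S (period 3, group 16) vs Te (period 5, group 16): the stated order agrees with the simple trend.
(B) As (period 4, group 15) vs Se (period 4, group 16): the stated order contradicts the simple trend.
(C) Sr (period 5, group 2) vs Rb (period 5, group 1): the stated order agrees with the simple trend.
The exception is (B): Se (4p⁴) ionizes more easily than half-filled As (4p³).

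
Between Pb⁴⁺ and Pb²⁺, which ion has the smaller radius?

Pb⁴⁺

Both ions have Z = 82 protons, but Pb⁴⁺ has lost more electrons, so its remaining electrons feel a larger effective nuclear charge per electron and are pulled in more tightly.
Higher positive charge → smaller ion, so Pb²⁺ > Pb⁴⁺.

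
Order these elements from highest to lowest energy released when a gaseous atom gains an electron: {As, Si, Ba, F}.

F > Si > As > Ba

Electron affinity generally becomes more exothermic across a period toward the halogens and less exothermic down a group.
Here both period and group differ, so the two effects have to be weighed against each other.
As > Ba: relative to Ba, both the across-period and down-group shifts push As's electron affinity up.
Si > As: period and group pull opposite ways; the down-group shift dominates (134 vs 78 kJ/mol).
F > Si: both effects reinforce here, so F is clearly the higher of the two.
Approximate values (kJ/mol): F 328, Si 134, As 78, Ba 14.
So from highest to lowest: F > Si > As > Ba.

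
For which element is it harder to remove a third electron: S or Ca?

Ca

After 2 electrons have been removed, what remains? S²⁺ still has 4 valence electrons; Ca²⁺ is the bare [Ar] core.
Core electrons are held far more tightly than valence electrons, so Ca tops the IE_3 order.
Approximate IE_3 values (kJ/mol): S 3357, Ca 4912.
Overall IE_3 order: S < Ca.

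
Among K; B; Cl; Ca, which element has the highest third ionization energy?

After 2 electrons have been removed, what remains? K²⁺ is already 1 electron into the core; B²⁺ still has 1 valence electron; Cl²⁺ still has 5 valence electrons; Ca²⁺ is the bare [Ar] core.
Pulling an electron out of a noble-gas core costs far more than removing a remaining valence electron, so K and Ca sit at the high end of IE_3.
Valence configurations: B²⁺ [He]2s¹, Cl²⁺ [Ne]3s²3p³.
Approximate IE_3 values (kJ/mol): K 4420, B 3660, Cl 3822, Ca 4912.
Overall IE_3 order: B < Cl < K < Ca.

Ca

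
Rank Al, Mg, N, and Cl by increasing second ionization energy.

Mg, Al, Cl, N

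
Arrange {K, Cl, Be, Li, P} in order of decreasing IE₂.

Li > K > Cl > P > Be

After 1 electron has been removed, what remains? K⁺ is the bare [Ar] core; Cl⁺ still has 6 valence electrons; Be⁺ still has 1 valence electron; Li⁺ is the bare [He] core; P⁺ still has 4 valence electrons.
Core electrons are held far more tightly than valence electrons, so K and Li top the IE_2 order.
Valence configurations: Cl⁺ [Ne]3s²3p⁴, Be⁺ [He]2s¹, P⁺ [Ne]3s²3p².
The numbers (kJ/mol): K 3052, Cl 2298, Be 1757, Li 7298, P 1907.
Putting it together, IE_2: Be < P < Cl < K < Li.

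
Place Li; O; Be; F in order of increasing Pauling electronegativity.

Li < Be < O < F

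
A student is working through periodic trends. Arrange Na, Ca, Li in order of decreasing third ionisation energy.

Li > Na > Ca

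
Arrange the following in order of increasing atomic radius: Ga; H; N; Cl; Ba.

H is in period 1, group 1; N is in period 2, group 15; Cl is in period 3, group 17; Ga is in period 4, group 13; Ba is in period 6, group 2.
Moving right in a period, electrons are added to the same shell under a stronger nuclear pull, so atoms get smaller; moving down, a new shell is opened and atoms get larger.
Neither a single period nor a single group — weigh both effects.
N > H: the two effects oppose for this pair; the down-group effect wins (71 vs 32 pm).
Cl > N: the two effects oppose for this pair; the down-group effect wins (99 vs 71 pm).
Ga > Cl: relative to Cl, both the across-period and down-group shifts push Ga's atomic radius up.
Ba > Ga: relative to Ga, both the across-period and down-group shifts push Ba's atomic radius up.
Approximate values (pm): H 32, N 71, Cl 99, Ga 124, Ba 196.
So from smallest to largest: H < N < Cl < Ga < Ba.

H, N, Cl, Ga, Ba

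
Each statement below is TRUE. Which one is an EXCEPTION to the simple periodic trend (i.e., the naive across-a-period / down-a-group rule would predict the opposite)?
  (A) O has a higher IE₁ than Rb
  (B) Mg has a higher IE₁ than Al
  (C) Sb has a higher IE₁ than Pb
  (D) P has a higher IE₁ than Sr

(B)

The general trend: IE₁ increases across a period and decreases down a group.
(A) O (period 2, group 16) vs Rb (period 5, group 1): the stated order agrees with the simple trend.
(B) Mg (period 3, group 2) vs Al (period 3, group 13): the stated order contradicts the simple trend.
(C) Sb (period 5, group 15) vs Pb (period 6, group 14): the stated order agrees with the simple trend.
(D) P (period 3, group 15) vs Sr (period 5, group 2): the stated order agrees with the simple trend.
The exception is (B): Al's single 3p electron is easier to remove than one from Mg's filled 3s².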